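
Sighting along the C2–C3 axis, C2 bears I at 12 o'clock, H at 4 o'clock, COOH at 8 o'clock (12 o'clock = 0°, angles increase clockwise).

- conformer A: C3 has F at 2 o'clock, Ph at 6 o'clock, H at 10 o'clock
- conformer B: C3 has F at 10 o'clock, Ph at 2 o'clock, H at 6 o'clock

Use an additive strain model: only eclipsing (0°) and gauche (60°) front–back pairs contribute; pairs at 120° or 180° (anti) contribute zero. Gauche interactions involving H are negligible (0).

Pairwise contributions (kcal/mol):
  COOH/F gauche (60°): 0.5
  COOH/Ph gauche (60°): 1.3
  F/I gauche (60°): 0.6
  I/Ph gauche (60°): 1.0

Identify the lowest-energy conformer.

A (staggered): I(0°)/F(60°) gauche 0.6; COOH(240°)/Ph(180°) gauche 1.3 → 1.9 kcal/mol.
B (staggered): I(0°)/F(300°) gauche 0.6; I(0°)/Ph(60°) gauche 1.0; COOH(240°)/F(300°) gauche 0.5 → 2.1 kcal/mol.
A has the lowest total (1.9 kcal/mol).

A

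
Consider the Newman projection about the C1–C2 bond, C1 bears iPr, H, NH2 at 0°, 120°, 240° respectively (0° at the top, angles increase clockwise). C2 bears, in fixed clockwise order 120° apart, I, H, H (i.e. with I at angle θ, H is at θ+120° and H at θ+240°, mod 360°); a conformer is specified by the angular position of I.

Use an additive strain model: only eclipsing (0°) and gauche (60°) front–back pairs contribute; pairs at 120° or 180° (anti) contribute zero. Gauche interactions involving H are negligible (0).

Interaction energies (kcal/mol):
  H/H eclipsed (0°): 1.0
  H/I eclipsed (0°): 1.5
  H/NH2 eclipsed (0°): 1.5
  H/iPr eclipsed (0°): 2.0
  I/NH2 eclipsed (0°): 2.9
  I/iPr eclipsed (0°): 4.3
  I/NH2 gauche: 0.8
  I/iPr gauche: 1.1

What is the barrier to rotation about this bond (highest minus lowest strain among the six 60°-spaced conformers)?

I at 0° (eclipsed): iPr(0°)/I(0°) eclipsed 4.3; H(120°)/H(120°) eclipsed 1.0; NH2(240°)/H(240°) eclipsed 1.5 → 6.8 kcal/mol.
I at 60° (staggered): iPr(0°)/I(60°) gauche 1.1 → 1.1 kcal/mol.
I at 120° (eclipsed): iPr(0°)/H(0°) eclipsed 2.0; H(120°)/I(120°) eclipsed 1.5; NH2(240°)/H(240°) eclipsed 1.5 → 5.0 kcal/mol.
I at 180° (staggered): NH2(240°)/I(180°) gauche 0.8 → 0.8 kcal/mol.
I at 240° (eclipsed): iPr(0°)/H(0°) eclipsed 2.0; H(120°)/H(120°) eclipsed 1.0; NH2(240°)/I(240°) eclipsed 2.9 → 5.9 kcal/mol.
I at 300° (staggered): iPr(0°)/I(300°) gauche 1.1; NH2(240°)/I(300°) gauche 0.8 → 1.9 kcal/mol.
Max at 0° (6.8 kcal/mol), min at 180° (0.8 kcal/mol); barrier = 6.0 kcal/mol.

6.0 kcal/mol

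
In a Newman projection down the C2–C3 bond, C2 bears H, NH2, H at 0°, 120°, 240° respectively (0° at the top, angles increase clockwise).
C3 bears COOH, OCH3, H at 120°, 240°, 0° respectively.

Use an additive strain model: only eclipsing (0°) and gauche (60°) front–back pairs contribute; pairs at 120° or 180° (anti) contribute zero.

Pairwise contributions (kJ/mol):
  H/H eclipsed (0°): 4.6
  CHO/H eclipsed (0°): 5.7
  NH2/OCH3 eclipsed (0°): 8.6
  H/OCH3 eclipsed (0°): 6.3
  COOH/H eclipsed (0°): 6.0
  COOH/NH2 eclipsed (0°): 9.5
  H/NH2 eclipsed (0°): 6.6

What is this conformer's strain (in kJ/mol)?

This conformer is eclipsed. H at 0° is eclipsed with H at 0° (4.6); NH2 at 120° is eclipsed with COOH at 120° (9.5); H at 240° is eclipsed with OCH3 at 240° (6.3). Total 20.4 kJ/mol.

20.4 kJ/mol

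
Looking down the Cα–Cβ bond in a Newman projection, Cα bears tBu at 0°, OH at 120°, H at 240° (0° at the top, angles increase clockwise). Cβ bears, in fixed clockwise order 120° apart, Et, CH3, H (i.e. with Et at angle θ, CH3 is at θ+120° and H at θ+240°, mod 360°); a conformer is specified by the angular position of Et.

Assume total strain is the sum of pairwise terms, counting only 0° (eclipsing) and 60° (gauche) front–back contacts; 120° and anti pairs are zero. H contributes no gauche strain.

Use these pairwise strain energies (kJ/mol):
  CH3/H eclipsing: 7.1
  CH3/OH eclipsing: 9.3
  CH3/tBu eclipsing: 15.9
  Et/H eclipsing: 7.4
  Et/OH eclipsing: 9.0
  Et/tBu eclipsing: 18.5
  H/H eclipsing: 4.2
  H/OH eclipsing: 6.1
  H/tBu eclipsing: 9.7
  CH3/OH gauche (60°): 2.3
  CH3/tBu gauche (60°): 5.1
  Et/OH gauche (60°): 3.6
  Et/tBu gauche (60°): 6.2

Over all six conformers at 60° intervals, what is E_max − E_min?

23.3 kJ/mol

Et at 0° (eclipsed): tBu(0°)/Et(0°) eclipsed 18.5; OH(120°)/CH3(120°) eclipsed 9.3; H(240°)/H(240°) eclipsed 4.2 → 32.0 kJ/mol.
Et at 60° (staggered): tBu(0°)/Et(60°) gauche 6.2; OH(120°)/Et(60°) gauche 3.6; OH(120°)/CH3(180°) gauche 2.3 → 12.1 kJ/mol.
Et at 120° (eclipsed): tBu(0°)/H(0°) eclipsed 9.7; OH(120°)/Et(120°) eclipsed 9.0; H(240°)/CH3(240°) eclipsed 7.1 → 25.8 kJ/mol.
Et at 180° (staggered): tBu(0°)/CH3(300°) gauche 5.1; OH(120°)/Et(180°) gauche 3.6 → 8.7 kJ/mol.
Et at 240° (eclipsed): tBu(0°)/CH3(0°) eclipsed 15.9; OH(120°)/H(120°) eclipsed 6.1; H(240°)/Et(240°) eclipsed 7.4 → 29.4 kJ/mol.
Et at 300° (staggered): tBu(0°)/Et(300°) gauche 6.2; tBu(0°)/CH3(60°) gauche 5.1; OH(120°)/CH3(60°) gauche 2.3 → 13.6 kJ/mol.
Max at 0° (32.0 kJ/mol), min at 180° (8.7 kJ/mol); barrier = 23.3 kJ/mol.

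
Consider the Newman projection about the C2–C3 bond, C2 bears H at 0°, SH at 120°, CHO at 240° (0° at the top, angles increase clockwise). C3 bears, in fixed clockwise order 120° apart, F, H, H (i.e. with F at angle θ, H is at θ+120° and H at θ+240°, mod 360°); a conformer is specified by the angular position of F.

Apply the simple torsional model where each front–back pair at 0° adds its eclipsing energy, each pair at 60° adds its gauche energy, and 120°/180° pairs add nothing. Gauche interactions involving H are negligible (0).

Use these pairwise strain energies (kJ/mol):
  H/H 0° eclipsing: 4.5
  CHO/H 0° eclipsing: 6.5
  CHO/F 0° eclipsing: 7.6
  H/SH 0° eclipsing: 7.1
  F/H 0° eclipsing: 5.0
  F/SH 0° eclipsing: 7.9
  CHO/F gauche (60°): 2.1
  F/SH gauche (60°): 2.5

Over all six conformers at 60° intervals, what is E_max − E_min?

F at 0° (eclipsed): H(0°)/F(0°) eclipsed 5.0; SH(120°)/H(120°) eclipsed 7.1; CHO(240°)/H(240°) eclipsed 6.5 → 18.6 kJ/mol.
F at 60° (staggered): SH(120°)/F(60°) gauche 2.5 → 2.5 kJ/mol.
F at 120° (eclipsed): H(0°)/H(0°) eclipsed 4.5; SH(120°)/F(120°) eclipsed 7.9; CHO(240°)/H(240°) eclipsed 6.5 → 18.9 kJ/mol.
F at 180° (staggered): SH(120°)/F(180°) gauche 2.5; CHO(240°)/F(180°) gauche 2.1 → 4.6 kJ/mol.
F at 240° (eclipsed): H(0°)/H(0°) eclipsed 4.5; SH(120°)/H(120°) eclipsed 7.1; CHO(240°)/F(240°) eclipsed 7.6 → 19.2 kJ/mol.
F at 300° (staggered): CHO(240°)/F(300°) gauche 2.1 → 2.1 kJ/mol.
Max at 240° (19.2 kJ/mol), min at 300° (2.1 kJ/mol); barrier = 17.1 kJ/mol.

17.1 kJ/mol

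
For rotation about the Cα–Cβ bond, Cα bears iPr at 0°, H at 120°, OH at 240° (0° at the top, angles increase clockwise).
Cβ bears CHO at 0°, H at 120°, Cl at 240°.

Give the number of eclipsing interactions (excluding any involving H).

Non-H eclipsing pairs: iPr(0°)/CHO(0°); OH(240°)/Cl(240°) — 2 interactions.

2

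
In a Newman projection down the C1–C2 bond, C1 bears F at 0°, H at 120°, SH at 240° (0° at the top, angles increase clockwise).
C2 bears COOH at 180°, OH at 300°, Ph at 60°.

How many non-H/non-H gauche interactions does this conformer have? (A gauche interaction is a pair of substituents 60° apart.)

4

Non-H gauche pairs: F(0°)/OH(300°); F(0°)/Ph(60°); SH(240°)/COOH(180°); SH(240°)/OH(300°) — 4 interactions.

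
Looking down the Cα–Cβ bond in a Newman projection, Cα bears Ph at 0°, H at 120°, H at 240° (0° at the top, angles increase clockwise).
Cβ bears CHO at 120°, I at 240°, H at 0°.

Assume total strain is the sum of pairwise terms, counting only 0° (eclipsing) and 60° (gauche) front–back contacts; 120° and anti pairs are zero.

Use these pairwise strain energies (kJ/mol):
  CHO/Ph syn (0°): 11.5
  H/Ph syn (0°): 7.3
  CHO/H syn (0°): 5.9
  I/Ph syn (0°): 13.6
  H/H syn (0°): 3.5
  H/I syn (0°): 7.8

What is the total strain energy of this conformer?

21.0 kJ/mol

This conformer (eclipsed): Ph–H eclipsed, H–CHO eclipsed, H–I eclipsed; 7.3 + 5.9 + 7.8 = 21.0 kJ/mol.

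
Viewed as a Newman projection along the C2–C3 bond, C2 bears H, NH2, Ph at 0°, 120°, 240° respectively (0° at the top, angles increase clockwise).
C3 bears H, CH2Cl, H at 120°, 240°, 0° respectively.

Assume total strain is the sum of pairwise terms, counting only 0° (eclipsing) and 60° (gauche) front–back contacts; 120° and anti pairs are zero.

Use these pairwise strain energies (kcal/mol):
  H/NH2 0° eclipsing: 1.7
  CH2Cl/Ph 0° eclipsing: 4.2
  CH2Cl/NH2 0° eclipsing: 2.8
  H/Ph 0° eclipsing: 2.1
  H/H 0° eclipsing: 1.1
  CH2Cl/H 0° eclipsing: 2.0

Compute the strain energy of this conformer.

7.0 kcal/mol

This conformer (eclipsed): H–H eclipsed, NH2–H eclipsed, Ph–CH2Cl eclipsed; 1.1 + 1.7 + 4.2 = 7.0 kcal/mol.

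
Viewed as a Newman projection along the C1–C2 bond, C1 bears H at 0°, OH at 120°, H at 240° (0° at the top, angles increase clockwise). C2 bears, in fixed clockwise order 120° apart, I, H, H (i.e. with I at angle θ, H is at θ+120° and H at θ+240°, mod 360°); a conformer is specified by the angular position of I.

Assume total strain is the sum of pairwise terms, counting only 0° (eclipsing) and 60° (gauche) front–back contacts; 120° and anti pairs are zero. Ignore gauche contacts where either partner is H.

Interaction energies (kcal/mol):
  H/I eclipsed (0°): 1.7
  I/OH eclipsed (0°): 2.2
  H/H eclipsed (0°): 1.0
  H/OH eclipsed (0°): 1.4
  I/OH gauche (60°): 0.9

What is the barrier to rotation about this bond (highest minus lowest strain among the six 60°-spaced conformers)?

4.2 kcal/mol

I at 0° (eclipsed): H(0°)/I(0°) eclipsed 1.7; OH(120°)/H(120°) eclipsed 1.4; H(240°)/H(240°) eclipsed 1.0 → 4.1 kcal/mol.
I at 60° (staggered): OH(120°)/I(60°) gauche 0.9 → 0.9 kcal/mol.
I at 120° (eclipsed): H(0°)/H(0°) eclipsed 1.0; OH(120°)/I(120°) eclipsed 2.2; H(240°)/H(240°) eclipsed 1.0 → 4.2 kcal/mol.
I at 180° (staggered): OH(120°)/I(180°) gauche 0.9 → 0.9 kcal/mol.
I at 240° (eclipsed): H(0°)/H(0°) eclipsed 1.0; OH(120°)/H(120°) eclipsed 1.4; H(240°)/I(240°) eclipsed 1.7 → 4.1 kcal/mol.
I at 300° (staggered): no non-H gauche contacts → 0.0 kcal/mol.
Max at 120° (4.2 kcal/mol), min at 300° (0.0 kcal/mol); barrier = 4.2 kcal/mol.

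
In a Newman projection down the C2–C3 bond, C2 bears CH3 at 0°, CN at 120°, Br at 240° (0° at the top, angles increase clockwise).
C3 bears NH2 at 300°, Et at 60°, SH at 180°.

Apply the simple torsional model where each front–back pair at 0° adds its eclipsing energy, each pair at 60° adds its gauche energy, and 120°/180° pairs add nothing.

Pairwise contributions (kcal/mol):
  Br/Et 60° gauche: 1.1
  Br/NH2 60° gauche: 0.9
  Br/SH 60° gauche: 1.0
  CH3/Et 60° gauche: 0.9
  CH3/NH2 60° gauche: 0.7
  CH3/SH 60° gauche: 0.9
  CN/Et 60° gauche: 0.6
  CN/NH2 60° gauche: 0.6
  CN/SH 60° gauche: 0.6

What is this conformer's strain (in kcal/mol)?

4.7 kcal/mol

This conformer (staggered): CH3(0°)/NH2(300°) gauche 0.7; CH3(0°)/Et(60°) gauche 0.9; CN(120°)/Et(60°) gauche 0.6; CN(120°)/SH(180°) gauche 0.6; Br(240°)/NH2(300°) gauche 0.9; Br(240°)/SH(180°) gauche 1.0 → 4.7 kcal/mol.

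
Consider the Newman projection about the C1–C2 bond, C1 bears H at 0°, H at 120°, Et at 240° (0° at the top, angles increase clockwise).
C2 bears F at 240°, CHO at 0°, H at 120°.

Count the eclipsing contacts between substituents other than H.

1

Non-H eclipsing pairs: Et(240°)/F(240°) — 1 interaction.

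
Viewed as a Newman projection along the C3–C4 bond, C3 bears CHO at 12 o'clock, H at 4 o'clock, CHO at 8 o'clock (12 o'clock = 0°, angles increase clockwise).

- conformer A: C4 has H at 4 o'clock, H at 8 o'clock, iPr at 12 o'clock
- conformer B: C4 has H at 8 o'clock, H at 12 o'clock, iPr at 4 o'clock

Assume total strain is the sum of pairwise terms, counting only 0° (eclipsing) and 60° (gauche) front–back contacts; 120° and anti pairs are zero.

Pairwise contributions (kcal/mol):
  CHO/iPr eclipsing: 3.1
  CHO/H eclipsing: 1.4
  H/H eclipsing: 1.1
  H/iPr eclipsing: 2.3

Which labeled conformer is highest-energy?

A

A (eclipsed): CHO–iPr eclipsed, H–H eclipsed, CHO–H eclipsed; 3.1 + 1.1 + 1.4 = 5.6 kcal/mol.
B (eclipsed): CHO–H eclipsed, H–iPr eclipsed, CHO–H eclipsed; 1.4 + 2.3 + 1.4 = 5.1 kcal/mol.
A has the highest total (5.6 kcal/mol).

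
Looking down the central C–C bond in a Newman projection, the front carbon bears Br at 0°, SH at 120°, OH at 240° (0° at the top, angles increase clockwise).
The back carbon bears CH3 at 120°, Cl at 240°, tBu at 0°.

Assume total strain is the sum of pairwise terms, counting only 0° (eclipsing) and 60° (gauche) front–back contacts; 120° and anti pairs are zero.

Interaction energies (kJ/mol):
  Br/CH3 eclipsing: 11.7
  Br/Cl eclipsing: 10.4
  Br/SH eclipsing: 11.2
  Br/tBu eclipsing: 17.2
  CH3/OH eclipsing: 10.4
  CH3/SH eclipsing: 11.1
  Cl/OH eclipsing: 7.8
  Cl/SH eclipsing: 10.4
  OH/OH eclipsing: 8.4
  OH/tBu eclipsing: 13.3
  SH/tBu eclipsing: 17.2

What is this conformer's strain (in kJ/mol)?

This conformer is eclipsed. Br at 0° is eclipsed with tBu at 0° (17.2); SH at 120° is eclipsed with CH3 at 120° (11.1); OH at 240° is eclipsed with Cl at 240° (7.8). Total 36.1 kJ/mol.

36.1 kJ/mol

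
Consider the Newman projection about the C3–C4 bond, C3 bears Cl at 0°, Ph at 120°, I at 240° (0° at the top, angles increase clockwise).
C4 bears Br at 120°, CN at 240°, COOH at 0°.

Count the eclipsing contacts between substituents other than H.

3

Non-H eclipsing pairs: Cl(0°)/COOH(0°); Ph(120°)/Br(120°); I(240°)/CN(240°) — 3 interactions.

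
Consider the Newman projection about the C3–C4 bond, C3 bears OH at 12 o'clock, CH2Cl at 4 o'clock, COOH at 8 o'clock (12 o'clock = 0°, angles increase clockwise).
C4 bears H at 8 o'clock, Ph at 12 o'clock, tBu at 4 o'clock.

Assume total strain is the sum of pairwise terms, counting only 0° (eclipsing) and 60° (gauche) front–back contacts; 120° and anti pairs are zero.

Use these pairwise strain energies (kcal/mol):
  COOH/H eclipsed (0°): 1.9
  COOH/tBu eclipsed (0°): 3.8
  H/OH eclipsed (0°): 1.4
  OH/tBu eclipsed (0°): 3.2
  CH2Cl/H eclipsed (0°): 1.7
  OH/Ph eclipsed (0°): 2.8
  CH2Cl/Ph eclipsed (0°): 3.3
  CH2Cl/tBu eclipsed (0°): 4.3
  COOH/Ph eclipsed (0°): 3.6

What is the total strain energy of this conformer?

9.0 kcal/mol

This conformer (eclipsed): OH–Ph eclipsed, CH2Cl–tBu eclipsed, COOH–H eclipsed; 2.8 + 4.3 + 1.9 = 9.0 kcal/mol.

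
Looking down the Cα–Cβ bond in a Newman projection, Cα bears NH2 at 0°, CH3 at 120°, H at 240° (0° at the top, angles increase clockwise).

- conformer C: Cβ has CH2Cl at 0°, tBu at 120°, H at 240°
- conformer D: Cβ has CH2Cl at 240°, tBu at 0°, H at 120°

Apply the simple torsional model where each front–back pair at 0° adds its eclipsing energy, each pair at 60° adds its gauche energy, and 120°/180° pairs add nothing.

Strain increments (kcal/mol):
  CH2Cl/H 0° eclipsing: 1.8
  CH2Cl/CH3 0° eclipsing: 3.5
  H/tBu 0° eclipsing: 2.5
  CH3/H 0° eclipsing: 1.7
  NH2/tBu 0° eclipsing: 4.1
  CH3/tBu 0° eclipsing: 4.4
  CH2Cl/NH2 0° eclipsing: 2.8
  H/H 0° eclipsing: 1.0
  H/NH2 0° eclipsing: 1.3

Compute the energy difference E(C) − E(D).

C is eclipsed. NH2 at 0° is eclipsed with CH2Cl at 0° (2.8); CH3 at 120° is eclipsed with tBu at 120° (4.4); H at 240° is eclipsed with H at 240° (1.0). Total 8.2 kcal/mol.
D is eclipsed. NH2 at 0° is eclipsed with tBu at 0° (4.1); CH3 at 120° is eclipsed with H at 120° (1.7); H at 240° is eclipsed with CH2Cl at 240° (1.8). Total 7.6 kcal/mol.
E(C) − E(D) = 8.2 − 7.6 = +0.6 kcal/mol.

+0.6 kcal/mol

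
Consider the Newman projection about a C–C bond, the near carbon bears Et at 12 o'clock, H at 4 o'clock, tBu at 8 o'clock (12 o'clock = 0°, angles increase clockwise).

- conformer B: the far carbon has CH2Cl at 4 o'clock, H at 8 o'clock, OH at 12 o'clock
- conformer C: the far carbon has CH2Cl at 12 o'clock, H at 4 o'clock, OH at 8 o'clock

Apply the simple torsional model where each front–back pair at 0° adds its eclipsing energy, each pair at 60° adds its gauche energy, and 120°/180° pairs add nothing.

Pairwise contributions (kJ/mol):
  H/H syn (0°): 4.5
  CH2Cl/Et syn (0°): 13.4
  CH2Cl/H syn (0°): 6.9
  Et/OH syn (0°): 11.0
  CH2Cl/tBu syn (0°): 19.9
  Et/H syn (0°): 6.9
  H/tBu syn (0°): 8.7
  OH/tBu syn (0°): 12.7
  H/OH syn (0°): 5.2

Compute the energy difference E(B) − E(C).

B is eclipsed. Et at 0° is eclipsed with OH at 0° (11.0); H at 120° is eclipsed with CH2Cl at 120° (6.9); tBu at 240° is eclipsed with H at 240° (8.7). Total 26.6 kJ/mol.
C is eclipsed. Et at 0° is eclipsed with CH2Cl at 0° (13.4); H at 120° is eclipsed with H at 120° (4.5); tBu at 240° is eclipsed with OH at 240° (12.7). Total 30.6 kJ/mol.
E(B) − E(C) = 26.6 − 30.6 = -4.0 kJ/mol.

-4.0 kJ/mol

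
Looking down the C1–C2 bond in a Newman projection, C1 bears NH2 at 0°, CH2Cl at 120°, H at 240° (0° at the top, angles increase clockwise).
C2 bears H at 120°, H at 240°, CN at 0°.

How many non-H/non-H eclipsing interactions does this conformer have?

1

Non-H eclipsing pairs: NH2(0°)/CN(0°) — 1 interaction.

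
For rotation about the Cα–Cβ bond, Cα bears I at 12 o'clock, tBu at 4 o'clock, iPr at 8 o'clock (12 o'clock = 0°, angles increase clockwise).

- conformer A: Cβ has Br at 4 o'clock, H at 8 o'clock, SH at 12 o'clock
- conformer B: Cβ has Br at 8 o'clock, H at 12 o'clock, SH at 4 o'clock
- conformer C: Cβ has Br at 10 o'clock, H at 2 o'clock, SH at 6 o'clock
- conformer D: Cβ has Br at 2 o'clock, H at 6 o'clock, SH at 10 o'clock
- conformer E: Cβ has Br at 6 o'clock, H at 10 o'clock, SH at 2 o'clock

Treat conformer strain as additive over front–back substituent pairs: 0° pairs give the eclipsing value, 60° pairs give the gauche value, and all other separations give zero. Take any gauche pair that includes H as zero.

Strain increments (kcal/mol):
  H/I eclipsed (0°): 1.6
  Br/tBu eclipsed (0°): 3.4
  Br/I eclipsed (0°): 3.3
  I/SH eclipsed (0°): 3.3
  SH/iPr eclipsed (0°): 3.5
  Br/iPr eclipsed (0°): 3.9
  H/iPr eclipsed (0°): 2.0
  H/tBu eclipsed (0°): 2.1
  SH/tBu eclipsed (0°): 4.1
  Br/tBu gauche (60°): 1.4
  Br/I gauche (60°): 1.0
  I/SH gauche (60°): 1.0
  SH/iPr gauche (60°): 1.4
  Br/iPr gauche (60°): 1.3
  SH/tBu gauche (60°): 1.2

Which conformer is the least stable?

B

A (eclipsed): I–SH eclipsed, tBu–Br eclipsed, iPr–H eclipsed; 3.3 + 3.4 + 2.0 = 8.7 kcal/mol.
B (eclipsed): I–H eclipsed, tBu–SH eclipsed, iPr–Br eclipsed; 1.6 + 4.1 + 3.9 = 9.6 kcal/mol.
C (staggered): I–Br gauche, tBu–SH gauche, iPr–Br gauche, iPr–SH gauche; 1.0 + 1.2 + 1.3 + 1.4 = 4.9 kcal/mol.
D (staggered): I–Br gauche, I–SH gauche, tBu–Br gauche, iPr–SH gauche; 1.0 + 1.0 + 1.4 + 1.4 = 4.8 kcal/mol.
E (staggered): I–SH gauche, tBu–Br gauche, tBu–SH gauche, iPr–Br gauche; 1.0 + 1.4 + 1.2 + 1.3 = 4.9 kcal/mol.
B has the highest total (9.6 kcal/mol).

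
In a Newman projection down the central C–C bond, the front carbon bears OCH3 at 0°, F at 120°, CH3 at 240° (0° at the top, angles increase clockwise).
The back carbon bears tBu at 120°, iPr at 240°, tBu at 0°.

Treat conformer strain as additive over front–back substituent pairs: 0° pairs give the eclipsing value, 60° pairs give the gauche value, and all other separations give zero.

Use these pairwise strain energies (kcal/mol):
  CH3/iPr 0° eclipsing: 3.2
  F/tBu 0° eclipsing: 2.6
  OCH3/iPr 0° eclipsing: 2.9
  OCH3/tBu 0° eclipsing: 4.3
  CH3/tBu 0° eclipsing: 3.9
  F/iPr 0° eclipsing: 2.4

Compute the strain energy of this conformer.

10.1 kcal/mol

This conformer is eclipsed. OCH3 at 0° is eclipsed with tBu at 0° (4.3); F at 120° is eclipsed with tBu at 120° (2.6); CH3 at 240° is eclipsed with iPr at 240° (3.2). Total 10.1 kcal/mol.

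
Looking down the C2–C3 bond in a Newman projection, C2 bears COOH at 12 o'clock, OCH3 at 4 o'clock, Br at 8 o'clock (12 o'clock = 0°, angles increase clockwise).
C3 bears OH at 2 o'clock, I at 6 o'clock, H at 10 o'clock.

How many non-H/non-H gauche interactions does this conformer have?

Non-H gauche pairs: COOH(0°)/OH(60°); OCH3(120°)/OH(60°); OCH3(120°)/I(180°); Br(240°)/I(180°) — 4 interactions.

4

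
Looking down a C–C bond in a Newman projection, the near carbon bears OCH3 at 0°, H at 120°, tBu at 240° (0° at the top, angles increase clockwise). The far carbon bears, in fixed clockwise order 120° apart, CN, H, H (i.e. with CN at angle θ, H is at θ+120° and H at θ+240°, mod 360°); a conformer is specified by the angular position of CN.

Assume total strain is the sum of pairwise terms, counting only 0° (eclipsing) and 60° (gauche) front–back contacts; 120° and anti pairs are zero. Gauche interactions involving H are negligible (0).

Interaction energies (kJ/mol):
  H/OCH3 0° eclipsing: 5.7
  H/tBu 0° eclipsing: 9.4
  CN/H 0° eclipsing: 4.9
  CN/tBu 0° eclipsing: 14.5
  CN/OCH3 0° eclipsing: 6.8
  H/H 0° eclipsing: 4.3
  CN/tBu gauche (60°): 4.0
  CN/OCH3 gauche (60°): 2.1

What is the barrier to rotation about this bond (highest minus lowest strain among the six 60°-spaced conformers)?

CN at 0° (eclipsed): OCH3(0°)/CN(0°) eclipsed 6.8; H(120°)/H(120°) eclipsed 4.3; tBu(240°)/H(240°) eclipsed 9.4 → 20.5 kJ/mol.
CN at 60° (staggered): OCH3(0°)/CN(60°) gauche 2.1 → 2.1 kJ/mol.
CN at 120° (eclipsed): OCH3(0°)/H(0°) eclipsed 5.7; H(120°)/CN(120°) eclipsed 4.9; tBu(240°)/H(240°) eclipsed 9.4 → 20.0 kJ/mol.
CN at 180° (staggered): tBu(240°)/CN(180°) gauche 4.0 → 4.0 kJ/mol.
CN at 240° (eclipsed): OCH3(0°)/H(0°) eclipsed 5.7; H(120°)/H(120°) eclipsed 4.3; tBu(240°)/CN(240°) eclipsed 14.5 → 24.5 kJ/mol.
CN at 300° (staggered): OCH3(0°)/CN(300°) gauche 2.1; tBu(240°)/CN(300°) gauche 4.0 → 6.1 kJ/mol.
Max at 240° (24.5 kJ/mol), min at 60° (2.1 kJ/mol); barrier = 22.4 kJ/mol.

22.4 kJ/mol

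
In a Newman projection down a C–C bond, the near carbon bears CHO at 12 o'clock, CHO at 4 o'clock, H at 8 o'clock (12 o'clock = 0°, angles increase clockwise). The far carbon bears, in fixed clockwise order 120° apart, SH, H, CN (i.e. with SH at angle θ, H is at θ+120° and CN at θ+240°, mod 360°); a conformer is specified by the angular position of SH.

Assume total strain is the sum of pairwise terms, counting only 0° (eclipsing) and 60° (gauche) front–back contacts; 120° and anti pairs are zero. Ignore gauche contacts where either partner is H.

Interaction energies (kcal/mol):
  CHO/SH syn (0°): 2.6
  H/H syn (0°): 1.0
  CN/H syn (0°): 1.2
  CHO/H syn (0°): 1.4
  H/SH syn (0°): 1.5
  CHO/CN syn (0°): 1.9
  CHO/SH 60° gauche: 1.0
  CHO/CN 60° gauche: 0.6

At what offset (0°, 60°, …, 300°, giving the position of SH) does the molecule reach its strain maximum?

120°

SH at 0° (eclipsed): CHO(0°)/SH(0°) eclipsed 2.6; CHO(120°)/H(120°) eclipsed 1.4; H(240°)/CN(240°) eclipsed 1.2 → 5.2 kcal/mol.
SH at 60° (staggered): CHO(0°)/SH(60°) gauche 1.0; CHO(0°)/CN(300°) gauche 0.6; CHO(120°)/SH(60°) gauche 1.0 → 2.6 kcal/mol.
SH at 120° (eclipsed): CHO(0°)/CN(0°) eclipsed 1.9; CHO(120°)/SH(120°) eclipsed 2.6; H(240°)/H(240°) eclipsed 1.0 → 5.5 kcal/mol.
SH at 180° (staggered): CHO(0°)/CN(60°) gauche 0.6; CHO(120°)/SH(180°) gauche 1.0; CHO(120°)/CN(60°) gauche 0.6 → 2.2 kcal/mol.
SH at 240° (eclipsed): CHO(0°)/H(0°) eclipsed 1.4; CHO(120°)/CN(120°) eclipsed 1.9; H(240°)/SH(240°) eclipsed 1.5 → 4.8 kcal/mol.
SH at 300° (staggered): CHO(0°)/SH(300°) gauche 1.0; CHO(120°)/CN(180°) gauche 0.6 → 1.6 kcal/mol.
The maximum (5.5 kcal/mol) occurs with SH at 120°.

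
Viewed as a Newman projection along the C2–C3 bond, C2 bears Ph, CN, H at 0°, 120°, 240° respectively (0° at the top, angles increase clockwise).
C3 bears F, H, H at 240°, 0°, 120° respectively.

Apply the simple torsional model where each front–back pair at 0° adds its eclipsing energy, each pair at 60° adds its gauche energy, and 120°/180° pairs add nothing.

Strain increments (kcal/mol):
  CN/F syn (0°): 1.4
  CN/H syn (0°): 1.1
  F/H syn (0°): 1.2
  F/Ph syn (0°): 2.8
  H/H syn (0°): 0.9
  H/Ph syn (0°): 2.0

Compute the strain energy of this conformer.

4.3 kcal/mol

This conformer (eclipsed): Ph(0°)/H(0°) eclipsed 2.0; CN(120°)/H(120°) eclipsed 1.1; H(240°)/F(240°) eclipsed 1.2 → 4.3 kcal/mol.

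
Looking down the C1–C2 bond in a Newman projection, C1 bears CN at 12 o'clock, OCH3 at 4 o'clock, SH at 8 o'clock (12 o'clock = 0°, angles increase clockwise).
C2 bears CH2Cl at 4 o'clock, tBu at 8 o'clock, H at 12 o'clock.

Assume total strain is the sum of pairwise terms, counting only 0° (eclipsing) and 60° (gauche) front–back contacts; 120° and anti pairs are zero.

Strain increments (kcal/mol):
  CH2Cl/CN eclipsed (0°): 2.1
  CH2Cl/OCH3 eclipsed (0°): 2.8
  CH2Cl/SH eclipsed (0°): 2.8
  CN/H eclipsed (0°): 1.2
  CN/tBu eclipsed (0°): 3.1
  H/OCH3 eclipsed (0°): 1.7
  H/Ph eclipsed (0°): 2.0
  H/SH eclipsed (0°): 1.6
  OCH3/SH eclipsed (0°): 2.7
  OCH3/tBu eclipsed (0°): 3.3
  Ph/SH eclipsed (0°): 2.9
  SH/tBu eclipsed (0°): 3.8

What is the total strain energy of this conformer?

This conformer (eclipsed): CN–H eclipsed, OCH3–CH2Cl eclipsed, SH–tBu eclipsed; 1.2 + 2.8 + 3.8 = 7.8 kcal/mol.

7.8 kcal/mol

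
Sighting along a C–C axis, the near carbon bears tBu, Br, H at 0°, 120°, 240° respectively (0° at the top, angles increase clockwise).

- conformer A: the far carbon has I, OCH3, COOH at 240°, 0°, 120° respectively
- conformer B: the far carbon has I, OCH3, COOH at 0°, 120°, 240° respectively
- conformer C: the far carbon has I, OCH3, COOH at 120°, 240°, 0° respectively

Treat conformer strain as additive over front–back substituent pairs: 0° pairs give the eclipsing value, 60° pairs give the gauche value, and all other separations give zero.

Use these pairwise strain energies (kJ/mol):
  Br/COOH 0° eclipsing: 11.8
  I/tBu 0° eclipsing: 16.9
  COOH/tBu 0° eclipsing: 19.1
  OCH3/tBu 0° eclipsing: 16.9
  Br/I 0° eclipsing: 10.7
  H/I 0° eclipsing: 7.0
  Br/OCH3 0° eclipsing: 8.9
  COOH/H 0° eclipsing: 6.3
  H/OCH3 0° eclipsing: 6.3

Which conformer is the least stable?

C

A (eclipsed): tBu(0°)/OCH3(0°) eclipsed 16.9; Br(120°)/COOH(120°) eclipsed 11.8; H(240°)/I(240°) eclipsed 7.0 → 35.7 kJ/mol.
B (eclipsed): tBu(0°)/I(0°) eclipsed 16.9; Br(120°)/OCH3(120°) eclipsed 8.9; H(240°)/COOH(240°) eclipsed 6.3 → 32.1 kJ/mol.
C (eclipsed): tBu(0°)/COOH(0°) eclipsed 19.1; Br(120°)/I(120°) eclipsed 10.7; H(240°)/OCH3(240°) eclipsed 6.3 → 36.1 kJ/mol.
C has the highest total (36.1 kJ/mol).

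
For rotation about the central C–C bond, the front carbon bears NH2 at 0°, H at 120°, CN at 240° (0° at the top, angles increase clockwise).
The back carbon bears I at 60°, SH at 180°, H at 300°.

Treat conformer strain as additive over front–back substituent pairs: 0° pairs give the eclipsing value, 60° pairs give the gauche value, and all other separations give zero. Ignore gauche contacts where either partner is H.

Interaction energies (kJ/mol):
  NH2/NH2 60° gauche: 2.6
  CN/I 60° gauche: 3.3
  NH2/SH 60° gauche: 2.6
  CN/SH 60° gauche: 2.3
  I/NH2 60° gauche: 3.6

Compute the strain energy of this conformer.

This conformer (staggered): NH2(0°)/I(60°) gauche 3.6; CN(240°)/SH(180°) gauche 2.3 → 5.9 kJ/mol.

5.9 kJ/mol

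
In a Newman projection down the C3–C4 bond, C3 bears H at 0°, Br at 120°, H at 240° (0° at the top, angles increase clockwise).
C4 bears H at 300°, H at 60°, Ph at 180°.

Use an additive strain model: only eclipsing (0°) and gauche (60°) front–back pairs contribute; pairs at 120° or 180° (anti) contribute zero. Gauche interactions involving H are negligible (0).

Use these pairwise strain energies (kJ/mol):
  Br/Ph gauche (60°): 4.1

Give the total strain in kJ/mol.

4.1 kJ/mol

This conformer (staggered): Br(120°)/Ph(180°) gauche 4.1 → 4.1 kJ/mol.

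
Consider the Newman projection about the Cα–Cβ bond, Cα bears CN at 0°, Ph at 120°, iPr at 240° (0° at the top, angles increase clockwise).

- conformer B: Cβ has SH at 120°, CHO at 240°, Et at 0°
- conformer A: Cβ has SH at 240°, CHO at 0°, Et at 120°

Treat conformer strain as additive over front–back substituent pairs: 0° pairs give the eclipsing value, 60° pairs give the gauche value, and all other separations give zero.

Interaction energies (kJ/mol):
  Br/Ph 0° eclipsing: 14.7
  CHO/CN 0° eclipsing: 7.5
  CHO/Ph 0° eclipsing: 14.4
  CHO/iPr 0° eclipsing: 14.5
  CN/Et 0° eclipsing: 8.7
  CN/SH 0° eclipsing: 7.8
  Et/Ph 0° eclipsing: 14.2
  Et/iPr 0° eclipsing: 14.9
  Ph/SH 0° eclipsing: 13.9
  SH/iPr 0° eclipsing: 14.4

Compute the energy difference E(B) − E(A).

B (eclipsed): CN–Et eclipsed, Ph–SH eclipsed, iPr–CHO eclipsed; 8.7 + 13.9 + 14.5 = 37.1 kJ/mol.
A (eclipsed): CN–CHO eclipsed, Ph–Et eclipsed, iPr–SH eclipsed; 7.5 + 14.2 + 14.4 = 36.1 kJ/mol.
E(B) − E(A) = 37.1 − 36.1 = +1.0 kJ/mol.

+1.0 kJ/mol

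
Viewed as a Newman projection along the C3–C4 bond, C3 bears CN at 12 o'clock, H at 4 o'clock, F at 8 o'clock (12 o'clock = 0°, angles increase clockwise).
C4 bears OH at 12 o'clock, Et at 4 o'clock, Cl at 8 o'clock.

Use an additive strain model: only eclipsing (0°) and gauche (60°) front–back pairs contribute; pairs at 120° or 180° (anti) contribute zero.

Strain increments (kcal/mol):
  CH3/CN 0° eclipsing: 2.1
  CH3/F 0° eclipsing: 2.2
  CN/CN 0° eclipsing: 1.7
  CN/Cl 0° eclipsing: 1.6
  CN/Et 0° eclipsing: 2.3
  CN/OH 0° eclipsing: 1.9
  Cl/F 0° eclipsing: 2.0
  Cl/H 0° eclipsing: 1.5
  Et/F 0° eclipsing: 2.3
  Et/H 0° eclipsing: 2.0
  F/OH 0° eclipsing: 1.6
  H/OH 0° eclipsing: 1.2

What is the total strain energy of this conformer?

This conformer (eclipsed): CN–OH eclipsed, H–Et eclipsed, F–Cl eclipsed; 1.9 + 2.0 + 2.0 = 5.9 kcal/mol.

5.9 kcal/mol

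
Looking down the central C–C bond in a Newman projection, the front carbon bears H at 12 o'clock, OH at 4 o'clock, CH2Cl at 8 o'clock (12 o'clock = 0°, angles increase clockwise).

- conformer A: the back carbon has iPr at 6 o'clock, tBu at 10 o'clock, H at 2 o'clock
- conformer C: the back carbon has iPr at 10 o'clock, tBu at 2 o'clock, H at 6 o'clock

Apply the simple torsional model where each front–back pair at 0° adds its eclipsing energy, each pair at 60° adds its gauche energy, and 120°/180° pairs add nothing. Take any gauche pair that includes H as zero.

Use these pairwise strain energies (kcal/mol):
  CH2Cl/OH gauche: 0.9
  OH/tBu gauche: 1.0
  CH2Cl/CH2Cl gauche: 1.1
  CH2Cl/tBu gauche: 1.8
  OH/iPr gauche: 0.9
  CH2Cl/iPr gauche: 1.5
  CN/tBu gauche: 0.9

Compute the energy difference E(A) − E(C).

A is staggered. OH at 120° is gauche with iPr at 180° (0.9); CH2Cl at 240° is gauche with iPr at 180° (1.5); CH2Cl at 240° is gauche with tBu at 300° (1.8). Total 4.2 kcal/mol.
C is staggered. OH at 120° is gauche with tBu at 60° (1.0); CH2Cl at 240° is gauche with iPr at 300° (1.5). Total 2.5 kcal/mol.
E(A) − E(C) = 4.2 − 2.5 = +1.7 kcal/mol.

+1.7 kcal/mol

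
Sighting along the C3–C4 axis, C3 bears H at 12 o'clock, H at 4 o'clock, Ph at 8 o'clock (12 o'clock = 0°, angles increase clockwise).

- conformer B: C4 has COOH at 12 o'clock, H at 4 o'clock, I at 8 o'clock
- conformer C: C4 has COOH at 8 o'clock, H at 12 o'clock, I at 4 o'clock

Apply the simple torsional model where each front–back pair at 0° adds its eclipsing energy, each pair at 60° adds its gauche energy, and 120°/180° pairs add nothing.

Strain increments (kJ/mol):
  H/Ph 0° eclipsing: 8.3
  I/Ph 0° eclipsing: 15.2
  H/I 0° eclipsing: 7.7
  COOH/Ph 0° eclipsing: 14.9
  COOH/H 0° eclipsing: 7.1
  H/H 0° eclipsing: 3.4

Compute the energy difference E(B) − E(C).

-0.3 kJ/mol

B (eclipsed): H(0°)/COOH(0°) eclipsed 7.1; H(120°)/H(120°) eclipsed 3.4; Ph(240°)/I(240°) eclipsed 15.2 → 25.7 kJ/mol.
C (eclipsed): H(0°)/H(0°) eclipsed 3.4; H(120°)/I(120°) eclipsed 7.7; Ph(240°)/COOH(240°) eclipsed 14.9 → 26.0 kJ/mol.
E(B) − E(C) = 25.7 − 26.0 = -0.3 kJ/mol.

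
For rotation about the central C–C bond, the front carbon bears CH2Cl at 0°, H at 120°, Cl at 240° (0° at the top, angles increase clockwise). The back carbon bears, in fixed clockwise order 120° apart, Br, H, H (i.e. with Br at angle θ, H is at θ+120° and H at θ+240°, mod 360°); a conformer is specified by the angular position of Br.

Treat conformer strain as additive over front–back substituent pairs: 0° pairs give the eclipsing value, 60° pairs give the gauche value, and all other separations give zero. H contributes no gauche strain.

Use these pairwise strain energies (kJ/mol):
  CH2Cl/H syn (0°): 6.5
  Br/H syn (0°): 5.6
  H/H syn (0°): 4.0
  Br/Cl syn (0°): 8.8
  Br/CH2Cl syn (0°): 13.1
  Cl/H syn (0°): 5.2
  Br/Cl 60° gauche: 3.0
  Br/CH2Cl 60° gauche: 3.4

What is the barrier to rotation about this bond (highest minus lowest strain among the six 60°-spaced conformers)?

Br at 0° (eclipsed): CH2Cl–Br eclipsed, H–H eclipsed, Cl–H eclipsed; 13.1 + 4.0 + 5.2 = 22.3 kJ/mol.
Br at 60° (staggered): CH2Cl–Br gauche; 3.4 = 3.4 kJ/mol.
Br at 120° (eclipsed): CH2Cl–H eclipsed, H–Br eclipsed, Cl–H eclipsed; 6.5 + 5.6 + 5.2 = 17.3 kJ/mol.
Br at 180° (staggered): Cl–Br gauche; 3.0 = 3.0 kJ/mol.
Br at 240° (eclipsed): CH2Cl–H eclipsed, H–H eclipsed, Cl–Br eclipsed; 6.5 + 4.0 + 8.8 = 19.3 kJ/mol.
Br at 300° (staggered): CH2Cl–Br gauche, Cl–Br gauche; 3.4 + 3.0 = 6.4 kJ/mol.
Max at 0° (22.3 kJ/mol), min at 180° (3.0 kJ/mol); barrier = 19.3 kJ/mol.

19.3 kJ/mol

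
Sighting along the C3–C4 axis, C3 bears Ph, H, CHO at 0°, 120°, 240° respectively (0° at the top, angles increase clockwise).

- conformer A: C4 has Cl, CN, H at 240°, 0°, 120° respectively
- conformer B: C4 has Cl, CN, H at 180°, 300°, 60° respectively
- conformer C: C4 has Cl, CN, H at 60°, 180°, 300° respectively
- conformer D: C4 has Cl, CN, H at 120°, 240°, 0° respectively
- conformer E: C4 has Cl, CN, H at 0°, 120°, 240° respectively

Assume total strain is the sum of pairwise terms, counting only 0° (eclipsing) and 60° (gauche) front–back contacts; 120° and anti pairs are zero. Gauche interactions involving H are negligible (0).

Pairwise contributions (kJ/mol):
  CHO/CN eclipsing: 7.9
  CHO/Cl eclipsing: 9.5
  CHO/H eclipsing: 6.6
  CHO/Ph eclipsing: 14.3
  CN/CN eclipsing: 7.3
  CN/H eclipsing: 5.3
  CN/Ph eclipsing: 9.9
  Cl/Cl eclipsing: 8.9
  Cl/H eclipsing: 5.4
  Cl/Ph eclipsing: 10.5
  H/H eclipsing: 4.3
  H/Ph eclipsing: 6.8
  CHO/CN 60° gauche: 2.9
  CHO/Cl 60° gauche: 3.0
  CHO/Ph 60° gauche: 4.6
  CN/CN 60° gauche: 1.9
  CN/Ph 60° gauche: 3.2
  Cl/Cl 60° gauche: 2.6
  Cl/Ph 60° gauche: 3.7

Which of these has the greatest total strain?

A (eclipsed): Ph(0°)/CN(0°) eclipsed 9.9; H(120°)/H(120°) eclipsed 4.3; CHO(240°)/Cl(240°) eclipsed 9.5 → 23.7 kJ/mol.
B (staggered): Ph(0°)/CN(300°) gauche 3.2; CHO(240°)/Cl(180°) gauche 3.0; CHO(240°)/CN(300°) gauche 2.9 → 9.1 kJ/mol.
C (staggered): Ph(0°)/Cl(60°) gauche 3.7; CHO(240°)/CN(180°) gauche 2.9 → 6.6 kJ/mol.
D (eclipsed): Ph(0°)/H(0°) eclipsed 6.8; H(120°)/Cl(120°) eclipsed 5.4; CHO(240°)/CN(240°) eclipsed 7.9 → 20.1 kJ/mol.
E (eclipsed): Ph(0°)/Cl(0°) eclipsed 10.5; H(120°)/CN(120°) eclipsed 5.3; CHO(240°)/H(240°) eclipsed 6.6 → 22.4 kJ/mol.
A has the highest total (23.7 kJ/mol).

A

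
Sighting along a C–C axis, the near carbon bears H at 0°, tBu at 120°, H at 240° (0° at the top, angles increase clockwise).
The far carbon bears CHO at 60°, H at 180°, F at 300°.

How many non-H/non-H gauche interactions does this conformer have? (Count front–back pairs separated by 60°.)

1

Non-H gauche pairs: tBu(120°)/CHO(60°) — 1 interaction.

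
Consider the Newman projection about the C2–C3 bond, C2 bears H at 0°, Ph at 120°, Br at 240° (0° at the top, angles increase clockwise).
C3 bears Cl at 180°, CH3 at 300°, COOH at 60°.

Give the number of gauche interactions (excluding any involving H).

Non-H gauche pairs: Ph(120°)/Cl(180°); Ph(120°)/COOH(60°); Br(240°)/Cl(180°); Br(240°)/CH3(300°) — 4 interactions.

4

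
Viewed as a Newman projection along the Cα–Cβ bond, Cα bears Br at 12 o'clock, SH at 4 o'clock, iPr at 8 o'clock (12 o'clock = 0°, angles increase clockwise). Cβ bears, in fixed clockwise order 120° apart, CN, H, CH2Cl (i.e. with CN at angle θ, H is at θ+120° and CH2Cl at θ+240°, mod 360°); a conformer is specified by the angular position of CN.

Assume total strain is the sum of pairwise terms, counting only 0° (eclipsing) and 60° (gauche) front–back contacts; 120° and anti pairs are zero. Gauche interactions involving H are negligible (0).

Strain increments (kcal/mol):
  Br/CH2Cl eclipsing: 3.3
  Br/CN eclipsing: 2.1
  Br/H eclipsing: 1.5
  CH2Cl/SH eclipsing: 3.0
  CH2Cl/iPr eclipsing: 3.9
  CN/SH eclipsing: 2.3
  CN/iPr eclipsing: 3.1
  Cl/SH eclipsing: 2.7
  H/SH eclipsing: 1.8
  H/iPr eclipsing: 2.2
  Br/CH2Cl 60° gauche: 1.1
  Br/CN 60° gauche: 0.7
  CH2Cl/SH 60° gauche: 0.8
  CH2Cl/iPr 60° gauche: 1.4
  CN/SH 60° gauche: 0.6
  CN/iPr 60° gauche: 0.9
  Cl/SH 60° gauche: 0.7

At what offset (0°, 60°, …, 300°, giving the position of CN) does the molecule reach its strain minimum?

180°

CN at 0° (eclipsed): Br–CN eclipsed, SH–H eclipsed, iPr–CH2Cl eclipsed; 2.1 + 1.8 + 3.9 = 7.8 kcal/mol.
CN at 60° (staggered): Br–CN gauche, Br–CH2Cl gauche, SH–CN gauche, iPr–CH2Cl gauche; 0.7 + 1.1 + 0.6 + 1.4 = 3.8 kcal/mol.
CN at 120° (eclipsed): Br–CH2Cl eclipsed, SH–CN eclipsed, iPr–H eclipsed; 3.3 + 2.3 + 2.2 = 7.8 kcal/mol.
CN at 180° (staggered): Br–CH2Cl gauche, SH–CN gauche, SH–CH2Cl gauche, iPr–CN gauche; 1.1 + 0.6 + 0.8 + 0.9 = 3.4 kcal/mol.
CN at 240° (eclipsed): Br–H eclipsed, SH–CH2Cl eclipsed, iPr–CN eclipsed; 1.5 + 3.0 + 3.1 = 7.6 kcal/mol.
CN at 300° (staggered): Br–CN gauche, SH–CH2Cl gauche, iPr–CN gauche, iPr–CH2Cl gauche; 0.7 + 0.8 + 0.9 + 1.4 = 3.8 kcal/mol.
The minimum (3.4 kcal/mol) occurs with CN at 180°.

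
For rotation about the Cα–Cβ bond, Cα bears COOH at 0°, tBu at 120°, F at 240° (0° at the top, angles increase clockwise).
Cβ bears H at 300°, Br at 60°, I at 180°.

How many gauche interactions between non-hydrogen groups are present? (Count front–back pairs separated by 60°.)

Non-H gauche pairs: COOH(0°)/Br(60°); tBu(120°)/Br(60°); tBu(120°)/I(180°); F(240°)/I(180°) — 4 interactions.

4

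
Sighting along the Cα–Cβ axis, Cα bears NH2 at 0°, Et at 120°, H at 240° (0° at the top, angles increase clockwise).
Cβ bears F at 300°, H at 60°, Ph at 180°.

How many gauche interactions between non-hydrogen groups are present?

2

Non-H gauche pairs: NH2(0°)/F(300°); Et(120°)/Ph(180°) — 2 interactions.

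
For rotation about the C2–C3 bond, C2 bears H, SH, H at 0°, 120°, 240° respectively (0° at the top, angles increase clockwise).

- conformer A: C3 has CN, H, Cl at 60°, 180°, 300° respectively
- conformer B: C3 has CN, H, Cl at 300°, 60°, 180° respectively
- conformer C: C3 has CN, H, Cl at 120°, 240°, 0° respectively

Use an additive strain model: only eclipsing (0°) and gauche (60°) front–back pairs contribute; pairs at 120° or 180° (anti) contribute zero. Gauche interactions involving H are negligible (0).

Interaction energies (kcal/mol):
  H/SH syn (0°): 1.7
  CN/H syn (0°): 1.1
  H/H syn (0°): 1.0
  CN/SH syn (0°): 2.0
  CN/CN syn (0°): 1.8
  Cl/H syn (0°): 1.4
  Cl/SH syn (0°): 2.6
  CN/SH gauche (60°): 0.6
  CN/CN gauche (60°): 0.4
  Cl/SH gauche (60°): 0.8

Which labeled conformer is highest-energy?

C

A (staggered): SH–CN gauche; 0.6 = 0.6 kcal/mol.
B (staggered): SH–Cl gauche; 0.8 = 0.8 kcal/mol.
C (eclipsed): H–Cl eclipsed, SH–CN eclipsed, H–H eclipsed; 1.4 + 2.0 + 1.0 = 4.4 kcal/mol.
C has the highest total (4.4 kcal/mol).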